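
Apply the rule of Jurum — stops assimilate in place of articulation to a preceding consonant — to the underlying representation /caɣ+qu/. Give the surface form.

/q/ is a voiceless uvular stop. The preceding trigger /ɣ/ is velar, so /q/ must become velar as well.
A voiceless velar stop is [k], so the surface segment is [k].

[caɣku]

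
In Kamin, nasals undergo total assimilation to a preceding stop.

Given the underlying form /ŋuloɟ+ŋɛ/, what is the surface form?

/ŋ/ is the segment targeted by the rule; it sits immediately after /ɟ/, so it assimilates completely and surfaces as [ɟ].

[ŋuloɟɟɛ]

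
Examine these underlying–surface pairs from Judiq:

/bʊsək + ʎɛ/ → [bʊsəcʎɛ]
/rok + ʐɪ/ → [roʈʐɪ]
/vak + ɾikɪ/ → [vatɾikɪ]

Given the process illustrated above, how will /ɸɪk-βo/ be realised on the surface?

The data show regressive place assimilation: /k/ → [c] before /ʎ/; /k/ → [ʈ] before /ʐ/; /k/ → [t] before /ɾ/. In each pair only place changes, matching the following consonant, while manner and voice stay constant.
/k/ is a voiceless velar stop. The following trigger /β/ is bilabial, so /k/ must become bilabial as well.
The voiceless bilabial stop is [p], so /k/ → [p].

[ɸɪpβo]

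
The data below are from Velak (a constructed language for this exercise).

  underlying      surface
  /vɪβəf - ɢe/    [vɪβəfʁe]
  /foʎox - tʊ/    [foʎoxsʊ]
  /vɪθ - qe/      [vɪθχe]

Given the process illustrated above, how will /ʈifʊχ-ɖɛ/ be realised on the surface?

[ʈifʊχʐɛ]

The data show progressive manner assimilation: /ɢ/ → [ʁ] after /f/; /t/ → [s] after /x/; /q/ → [χ] after /θ/. In each pair only manner changes, matching the preceding consonant, while place and voice stay constant.
/ɖ/ is a voiced retroflex stop. The preceding trigger /χ/ is a fricative, so /ɖ/ must become a fricative as well.
Changing only its manner to fricative gives [ʐ] — the voiced retroflex fricative.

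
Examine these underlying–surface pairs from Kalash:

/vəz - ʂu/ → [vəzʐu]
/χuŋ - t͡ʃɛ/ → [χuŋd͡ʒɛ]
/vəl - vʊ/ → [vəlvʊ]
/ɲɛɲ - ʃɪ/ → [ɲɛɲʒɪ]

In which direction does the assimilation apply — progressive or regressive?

progressive

Comparing underlying and surface forms, /ʂ/ → [ʐ] is the alternation; the neighbouring /z/ is constant.
/ʂ/ is voiceless while /z/ is voiced; the output [ʐ] is voiced, matching the trigger — so the feature that spreads is voicing.
The other alternating forms pattern the same way: /t͡ʃ/ → [d͡ʒ] after /ŋ/ (voiceless → voiced, matching voiced); /ʃ/ → [ʒ] after /ɲ/ (voiceless → voiced, matching voiced) — only voicing changes, and always toward the preceding segment.
Nothing changes in [vəlvʊ]: there the adjacent consonants already agree in voicing (/v/ and /l/ are both voiced), so this form is consistent with the same rule.
The trigger is the preceding segment, so the direction is progressive (perseverative).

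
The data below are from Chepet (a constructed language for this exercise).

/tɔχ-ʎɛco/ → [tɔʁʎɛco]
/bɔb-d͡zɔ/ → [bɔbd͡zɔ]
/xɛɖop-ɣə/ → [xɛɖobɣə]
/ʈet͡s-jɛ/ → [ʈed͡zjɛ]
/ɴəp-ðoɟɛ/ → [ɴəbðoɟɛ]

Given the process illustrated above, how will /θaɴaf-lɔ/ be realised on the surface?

[θaɴavlɔ]

The data show regressive voicing assimilation: /χ/ → [ʁ] before /ʎ/; /p/ → [b] before /ɣ/; /t͡s/ → [d͡z] before /j/; /p/ → [b] before /ð/. In each pair only voicing changes, matching the following consonant, while place and manner stay constant.
No alternation appears in [bɔbd͡zɔ]: there the adjacent consonants already agree in voicing (/b/ and /d͡z/ are both voiced), so this form is consistent with the same rule.
/f/ is a voiceless labiodental fricative. The following trigger /l/ is voiced, so /f/ must become voiced as well.
Changing only its voicing to voiced gives [v] — the voiced labiodental fricative.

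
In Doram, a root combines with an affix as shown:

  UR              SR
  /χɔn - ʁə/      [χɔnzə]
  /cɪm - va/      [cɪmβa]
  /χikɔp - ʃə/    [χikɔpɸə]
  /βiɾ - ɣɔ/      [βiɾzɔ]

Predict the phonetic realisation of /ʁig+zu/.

[ʁigɣu]

The data show progressive place assimilation: /ʁ/ → [z] after /n/; /v/ → [β] after /m/; /ʃ/ → [ɸ] after /p/; /ɣ/ → [z] after /ɾ/. In each pair only place changes, matching the preceding consonant, while manner and voice stay constant.
/z/ is a voiced alveolar fricative. The preceding trigger /g/ is velar, so /z/ must become velar as well.
The voiced velar fricative is [ɣ], so /z/ → [ɣ].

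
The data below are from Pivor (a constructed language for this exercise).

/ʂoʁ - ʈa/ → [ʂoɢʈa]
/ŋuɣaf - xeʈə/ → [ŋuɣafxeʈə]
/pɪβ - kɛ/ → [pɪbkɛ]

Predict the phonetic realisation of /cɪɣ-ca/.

The data show regressive manner assimilation: /ʁ/ → [ɢ] before /ʈ/; /β/ → [b] before /k/. In each pair only manner changes, matching the following consonant, while place and voice stay constant.
Nothing changes in [ŋuɣafxeʈə]: there the adjacent consonants already agree in manner (/f/ and /x/ are both fricatives), so this form is consistent with the same rule.
/ɣ/ is a voiced velar fricative. The following trigger /c/ is a stop, so /ɣ/ must become a stop as well.
A voiced velar stop is [g], so the surface segment is [g].

[cɪgca]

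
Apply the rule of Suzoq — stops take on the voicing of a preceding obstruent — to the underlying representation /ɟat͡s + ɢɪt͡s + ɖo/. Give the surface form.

The rule targets /ɢ/ (voiced uvular stop), which sits after the trigger /t͡s/ (voiceless).
A voiceless uvular stop is [q], so the surface segment is [q].
At the second juncture, /ɖ/ likewise becomes [ʈ] adjacent to /t͡s/.

[ɟat͡sqɪt͡sʈo]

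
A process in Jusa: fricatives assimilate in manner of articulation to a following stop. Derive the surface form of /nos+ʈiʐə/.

[notʈiʐə]

/s/ is a voiceless alveolar fricative. The following trigger /ʈ/ is a stop, so /s/ must become a stop as well.
Changing only its manner to stop gives [t] — the voiceless alveolar stop.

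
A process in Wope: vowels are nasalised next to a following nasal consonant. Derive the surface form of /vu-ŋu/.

/u/ sits next to the nasal /ŋ/ and is therefore nasalised to [ũ].

[vũŋu]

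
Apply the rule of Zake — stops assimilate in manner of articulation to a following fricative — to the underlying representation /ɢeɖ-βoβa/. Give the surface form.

The rule targets /ɖ/ (voiced retroflex stop), which sits before the trigger /β/ (fricative).
A voiced retroflex fricative is [ʐ], so the surface segment is [ʐ].

[ɢeʐβoβa]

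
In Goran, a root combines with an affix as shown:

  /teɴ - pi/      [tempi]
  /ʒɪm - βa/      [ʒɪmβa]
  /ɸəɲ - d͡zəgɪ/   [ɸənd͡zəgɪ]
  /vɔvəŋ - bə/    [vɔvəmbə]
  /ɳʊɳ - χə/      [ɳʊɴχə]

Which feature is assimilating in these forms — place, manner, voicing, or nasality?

place

Underlying /ɴ/ is realised as [m] next to /p/; /p/ itself does not change.
/ɴ/ is uvular while /p/ is bilabial; the output [m] is bilabial, matching the trigger — so the feature that spreads is place.
The same holds elsewhere in the data: /ɲ/ → [n] before /d͡z/ (palatal → alveolar, matching alveolar); /ŋ/ → [m] before /b/ (velar → bilabial, matching bilabial); /ɳ/ → [ɴ] before /χ/ (retroflex → uvular, matching uvular) — only place changes, and always toward the following segment.
No alternation appears in [ʒɪmβa]: there the adjacent consonants already agree in place (/m/ and /β/ are both bilabial), so this form is consistent with the same rule.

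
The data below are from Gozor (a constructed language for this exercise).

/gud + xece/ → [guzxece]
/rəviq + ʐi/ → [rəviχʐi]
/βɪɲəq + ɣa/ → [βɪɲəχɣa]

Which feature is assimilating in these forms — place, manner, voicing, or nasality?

Comparing underlying and surface forms, /d/ → [z] is the alternation; the neighbouring /x/ is constant.
/d/ is a stop while /x/ is a fricative; the output [z] is a fricative, matching the trigger — so the feature that spreads is manner.
Checking the remaining alternations: /q/ → [χ] before /ʐ/ (stop → fricative, matching a fricative); /q/ → [χ] before /ɣ/ (stop → fricative, matching a fricative) — only manner changes, and always toward the following segment.

manner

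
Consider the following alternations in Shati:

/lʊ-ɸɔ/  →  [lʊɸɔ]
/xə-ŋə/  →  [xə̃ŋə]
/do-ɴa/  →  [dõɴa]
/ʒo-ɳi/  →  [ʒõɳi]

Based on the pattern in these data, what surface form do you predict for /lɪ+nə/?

The data show regressive nasality assimilation (vowel nasalisation): /ə/ → [ə̃] before /ŋ/; /o/ → [õ] before /ɴ/; /o/ → [õ] before /ɳ/ — a vowel is nasalised by an immediately following nasal consonant.
No change occurs in [lʊɸɔ] because the vowel at the boundary is adjacent to an oral consonant, not a nasal (/ʊ/ next to /ɸ/).
/ɪ/ sits next to the nasal /n/ and is therefore nasalised to [ɪ̃].

[lɪ̃nə]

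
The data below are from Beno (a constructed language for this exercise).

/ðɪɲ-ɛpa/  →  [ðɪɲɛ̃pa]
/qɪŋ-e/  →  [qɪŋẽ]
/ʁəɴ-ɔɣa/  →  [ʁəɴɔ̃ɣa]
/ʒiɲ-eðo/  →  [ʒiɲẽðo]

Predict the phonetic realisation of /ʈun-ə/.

[ʈunə̃]

The data show progressive nasality assimilation (vowel nasalisation): /ɛ/ → [ɛ̃] after /ɲ/; /e/ → [ẽ] after /ŋ/; /ɔ/ → [ɔ̃] after /ɴ/; /e/ → [ẽ] after /ɲ/ — a vowel is nasalised by an immediately preceding nasal consonant.
The vowel /ə/ is adjacent to the preceding nasal /n/, so it acquires [+nasal] and surfaces as [ə̃].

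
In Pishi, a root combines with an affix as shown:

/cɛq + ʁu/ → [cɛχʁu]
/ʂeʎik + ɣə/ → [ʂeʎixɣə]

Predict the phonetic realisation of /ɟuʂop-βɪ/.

The data show regressive manner assimilation: /q/ → [χ] before /ʁ/; /k/ → [x] before /ɣ/. In each pair only manner changes, matching the following consonant, while place and voice stay constant.
The rule targets /p/ (voiceless bilabial stop), which sits before the trigger /β/ (fricative).
The voiceless bilabial fricative is [ɸ], so /p/ → [ɸ].

[ɟuʂoɸβɪ]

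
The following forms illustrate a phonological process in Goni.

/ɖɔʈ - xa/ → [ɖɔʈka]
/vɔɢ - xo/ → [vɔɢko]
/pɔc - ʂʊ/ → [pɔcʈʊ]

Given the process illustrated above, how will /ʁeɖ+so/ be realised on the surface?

[ʁeɖto]

The data show progressive manner assimilation: /x/ → [k] after /ʈ/; /x/ → [k] after /ɢ/; /ʂ/ → [ʈ] after /c/. In each pair only manner changes, matching the preceding consonant, while place and voice stay constant.
The rule targets /s/ (voiceless alveolar fricative), which sits after the trigger /ɖ/ (stop).
Changing only its manner to stop gives [t] — the voiceless alveolar stop.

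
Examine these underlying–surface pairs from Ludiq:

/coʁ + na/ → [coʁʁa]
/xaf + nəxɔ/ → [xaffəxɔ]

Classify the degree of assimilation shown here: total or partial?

total assimilation

The segment that alternates is /n/, which surfaces as [ʁ] when adjacent to /ʁ/.
The output [ʁ] is identical to the trigger /ʁ/ — every feature (place, manner, voicing) has been copied — so this is total assimilation.
The other form behaves the same way: /n/ → [f] after /f/ — in each case the output is a copy of the preceding consonant.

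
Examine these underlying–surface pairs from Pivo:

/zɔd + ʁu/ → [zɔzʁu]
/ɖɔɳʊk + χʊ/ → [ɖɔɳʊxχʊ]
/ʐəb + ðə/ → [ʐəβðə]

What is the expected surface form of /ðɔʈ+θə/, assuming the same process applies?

The data show regressive manner assimilation: /d/ → [z] before /ʁ/; /k/ → [x] before /χ/; /b/ → [β] before /ð/. In each pair only manner changes, matching the following consonant, while place and voice stay constant.
/ʈ/ is a voiceless retroflex stop. The following trigger /θ/ is a fricative, so /ʈ/ must become a fricative as well.
A voiceless retroflex fricative is [ʂ], so the surface segment is [ʂ].

[ðɔʂθə]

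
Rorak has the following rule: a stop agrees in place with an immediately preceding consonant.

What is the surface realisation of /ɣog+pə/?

The rule targets /p/ (voiceless bilabial stop), which sits after the trigger /g/ (velar).
A voiceless velar stop is [k], so the surface segment is [k].

[ɣogkə]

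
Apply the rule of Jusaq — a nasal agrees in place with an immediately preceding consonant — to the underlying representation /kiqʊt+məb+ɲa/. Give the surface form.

The rule targets /m/ (voiced bilabial nasal), which sits after the trigger /t/ (alveolar).
A voiced alveolar nasal is [n], so the surface segment is [n].
At the second juncture, /ɲ/ likewise becomes [m] adjacent to /b/.

[kiqʊtnəbma]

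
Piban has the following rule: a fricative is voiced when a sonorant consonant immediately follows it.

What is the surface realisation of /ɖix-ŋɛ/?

[ɖiɣŋɛ]

/x/ is a voiceless velar fricative. The following trigger /ŋ/ is voiced, so /x/ must become voiced as well.
The voiced velar fricative is [ɣ], so /x/ → [ɣ].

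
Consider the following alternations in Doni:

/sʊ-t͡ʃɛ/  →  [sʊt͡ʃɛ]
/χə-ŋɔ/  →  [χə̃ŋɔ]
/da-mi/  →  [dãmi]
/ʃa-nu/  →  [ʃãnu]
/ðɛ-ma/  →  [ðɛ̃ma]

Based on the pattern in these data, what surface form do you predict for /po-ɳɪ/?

[põɳɪ]

The data show regressive nasality assimilation (vowel nasalisation): /ə/ → [ə̃] before /ŋ/; /a/ → [ã] before /m/; /a/ → [ã] before /n/; /ɛ/ → [ɛ̃] before /m/ — a vowel is nasalised by an immediately following nasal consonant.
No change occurs in [sʊt͡ʃɛ] because the vowel at the boundary is adjacent to an oral consonant, not a nasal (/ʊ/ next to /t͡ʃ/).
/o/ sits next to the nasal /ɳ/ and is therefore nasalised to [õ].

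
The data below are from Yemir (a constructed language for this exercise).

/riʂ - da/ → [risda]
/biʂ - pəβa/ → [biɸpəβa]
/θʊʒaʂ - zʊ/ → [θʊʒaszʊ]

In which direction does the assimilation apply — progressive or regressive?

regressive

The segment that alternates is /ʂ/, which surfaces as [s] when adjacent to /d/.
/ʂ/ is retroflex while /d/ is alveolar; the output [s] is alveolar, matching the trigger — so the feature that spreads is place.
Checking the remaining alternations: /ʂ/ → [ɸ] before /p/ (retroflex → bilabial, matching bilabial); /ʂ/ → [s] before /z/ (retroflex → alveolar, matching alveolar) — only place changes, and always toward the following segment.
Since the segment that changes precedes the conditioning segment, the assimilation is regressive.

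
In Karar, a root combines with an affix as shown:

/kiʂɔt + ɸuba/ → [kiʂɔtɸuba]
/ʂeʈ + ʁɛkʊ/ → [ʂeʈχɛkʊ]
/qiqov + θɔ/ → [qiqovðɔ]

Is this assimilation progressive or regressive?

Underlying /ʁ/ is realised as [χ] next to /ʈ/; /ʈ/ itself does not change.
/ʁ/ is voiced while /ʈ/ is voiceless; the output [χ] is voiceless, matching the trigger — so the feature that spreads is voicing.
The same holds elsewhere in the data: /θ/ → [ð] after /v/ (voiceless → voiced, matching voiced) — only voicing changes, and always toward the preceding segment.
No alternation appears in [kiʂɔtɸuba]: there the adjacent consonants already agree in voicing (/ɸ/ and /t/ are both voiceless), so this form is consistent with the same rule.
The trigger is the preceding segment, so the direction is progressive (perseverative).

progressive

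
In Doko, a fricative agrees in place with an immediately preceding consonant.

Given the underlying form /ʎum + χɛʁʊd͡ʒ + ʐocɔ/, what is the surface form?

/χ/ is a voiceless uvular fricative. The preceding trigger /m/ is bilabial, so /χ/ must become bilabial as well.
The voiceless bilabial fricative is [ɸ], so /χ/ → [ɸ].
At the second juncture, /ʐ/ likewise becomes [ʒ] adjacent to /d͡ʒ/.

[ʎumɸɛʁʊd͡ʒʒocɔ]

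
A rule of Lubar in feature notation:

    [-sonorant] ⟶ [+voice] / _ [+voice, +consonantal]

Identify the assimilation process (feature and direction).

regressive voicing assimilation

The structural change is [+voice], and the conditioning segment [+voice, +consonantal] (a voiced consonant) is itself voiced, so the target comes to share the voicing of its neighbour — voicing assimilation.
The conditioning segment sits to the right of the focus bar, meaning the trigger follows the segment that changes — regressive assimilation.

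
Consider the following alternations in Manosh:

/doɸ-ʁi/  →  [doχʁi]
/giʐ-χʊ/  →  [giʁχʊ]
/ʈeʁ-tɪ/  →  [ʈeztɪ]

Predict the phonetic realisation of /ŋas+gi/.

The data show regressive place assimilation: /ɸ/ → [χ] before /ʁ/; /ʐ/ → [ʁ] before /χ/; /ʁ/ → [z] before /t/. In each pair only place changes, matching the following consonant, while manner and voice stay constant.
The rule targets /s/ (voiceless alveolar fricative), which sits before the trigger /g/ (velar).
Changing only its place to velar gives [x] — the voiceless velar fricative.

[ŋaxgi]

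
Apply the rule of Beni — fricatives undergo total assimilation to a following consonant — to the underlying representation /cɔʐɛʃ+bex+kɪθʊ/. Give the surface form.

[cɔʐɛbbekkɪθʊ]

/ʃ/ is the segment targeted by the rule; it sits immediately before /b/, so it assimilates completely and surfaces as [b].
At the second juncture, /x/ likewise becomes [k] adjacent to /k/.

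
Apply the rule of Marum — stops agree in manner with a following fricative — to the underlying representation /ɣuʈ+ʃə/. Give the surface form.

[ɣuʂʃə]

The rule targets /ʈ/ (voiceless retroflex stop), which sits before the trigger /ʃ/ (fricative).
Changing only its manner to fricative gives [ʂ] — the voiceless retroflex fricative.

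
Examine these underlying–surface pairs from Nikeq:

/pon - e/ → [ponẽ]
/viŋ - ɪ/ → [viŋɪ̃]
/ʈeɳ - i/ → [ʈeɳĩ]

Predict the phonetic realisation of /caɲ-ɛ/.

The data show progressive nasality assimilation (vowel nasalisation): /e/ → [ẽ] after /n/; /ɪ/ → [ɪ̃] after /ŋ/; /i/ → [ĩ] after /ɳ/ — a vowel is nasalised by an immediately preceding nasal consonant.
/ɛ/ sits next to the nasal /ɲ/ and is therefore nasalised to [ɛ̃].

[caɲɛ̃]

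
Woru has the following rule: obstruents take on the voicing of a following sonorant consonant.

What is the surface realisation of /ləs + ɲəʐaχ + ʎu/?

[ləzɲəʐaʁʎu]

/s/ is a voiceless alveolar fricative. The following trigger /ɲ/ is voiced, so /s/ must become voiced as well.
A voiced alveolar fricative is [z], so the surface segment is [z].
At the second juncture, /χ/ likewise becomes [ʁ] adjacent to /ʎ/.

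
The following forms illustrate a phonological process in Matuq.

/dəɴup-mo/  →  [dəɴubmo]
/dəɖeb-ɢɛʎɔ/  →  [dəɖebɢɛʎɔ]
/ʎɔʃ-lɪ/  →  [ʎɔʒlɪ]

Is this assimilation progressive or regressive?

regressive

Comparing underlying and surface forms, /p/ → [b] is the alternation; the neighbouring /m/ is constant.
The change voiceless → voiced matches the voicing of the following /m/, identifying this as voicing assimilation.
Checking the remaining alternation: /ʃ/ → [ʒ] before /l/ (voiceless → voiced, matching voiced) — only voicing changes, and always toward the following segment.
Nothing changes in [dəɖebɢɛʎɔ]: there the adjacent consonants already agree in voicing (/b/ and /ɢ/ are both voiced), so this form is consistent with the same rule.
Since the segment that changes precedes the conditioning segment, the assimilation is regressive.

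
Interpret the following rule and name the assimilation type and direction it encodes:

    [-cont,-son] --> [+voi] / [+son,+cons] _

The target ([-cont,-son], stops) acquires [+voi] next to a sonorant consonant ([+son,+cons]) — it takes on the voicing of its neighbour, so the feature that spreads is voicing.
The conditioning segment sits to the left of the focus bar, meaning the trigger precedes the segment that changes — progressive assimilation.

progressive voicing assimilation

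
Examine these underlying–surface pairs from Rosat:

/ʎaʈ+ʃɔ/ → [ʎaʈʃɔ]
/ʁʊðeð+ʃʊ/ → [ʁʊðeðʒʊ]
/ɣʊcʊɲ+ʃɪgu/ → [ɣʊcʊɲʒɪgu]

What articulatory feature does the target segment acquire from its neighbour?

Underlying /ʃ/ is realised as [ʒ] next to /ð/; /ð/ itself does not change.
The change voiceless → voiced matches the voicing of the preceding /ð/, identifying this as voicing assimilation.
The other alternating form patterns the same way: /ʃ/ → [ʒ] after /ɲ/ (voiceless → voiced, matching voiced) — only voicing changes, and always toward the preceding segment.
Nothing changes in [ʎaʈʃɔ]: there the adjacent consonants already agree in voicing (/ʃ/ and /ʈ/ are both voiceless), so this form is consistent with the same rule.

voicing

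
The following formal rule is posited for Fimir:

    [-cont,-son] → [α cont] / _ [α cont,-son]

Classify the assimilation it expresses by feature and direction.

The shared variable α links the value of [cont] on the target to that of the neighbouring obstruent. [cont] distinguishes stops from fricatives — a manner-of-articulation feature — so this is manner assimilation.
The conditioning segment sits to the right of the focus bar, meaning the trigger follows the segment that changes — regressive assimilation.

regressive manner assimilation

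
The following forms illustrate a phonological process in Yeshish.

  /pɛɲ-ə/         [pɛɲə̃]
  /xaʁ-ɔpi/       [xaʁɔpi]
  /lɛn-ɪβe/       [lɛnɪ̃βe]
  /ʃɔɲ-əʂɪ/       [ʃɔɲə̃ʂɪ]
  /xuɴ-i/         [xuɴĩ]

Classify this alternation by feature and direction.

The vowel /ə/ surfaces as nasalised [ə̃] next to the preceding nasal /ɲ/ — it has acquired the [+nasal] feature of its neighbour.
Likewise in the remaining data: /ɪ/ → [ɪ̃] after /n/; /i/ → [ĩ] after /ɴ/ — each time a vowel is nasalised next to a preceding nasal.
No change occurs in [xaʁɔpi] because the vowel at the boundary is adjacent to an oral consonant, not a nasal (/ɔ/ next to /ʁ/).
Because the conditioning nasal is to the left of the vowel that changes, the process is progressive (perseverative).

progressive nasality assimilation (vowel nasalisation)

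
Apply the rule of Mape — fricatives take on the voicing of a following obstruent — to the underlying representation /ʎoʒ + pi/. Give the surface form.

/ʒ/ is a voiced postalveolar fricative. The following trigger /p/ is voiceless, so /ʒ/ must become voiceless as well.
The voiceless postalveolar fricative is [ʃ], so /ʒ/ → [ʃ].

[ʎoʃpi]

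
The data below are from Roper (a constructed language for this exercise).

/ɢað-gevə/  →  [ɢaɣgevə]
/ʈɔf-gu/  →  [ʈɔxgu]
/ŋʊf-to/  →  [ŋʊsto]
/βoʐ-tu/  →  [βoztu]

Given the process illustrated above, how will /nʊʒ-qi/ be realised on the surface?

The data show regressive place assimilation: /ð/ → [ɣ] before /g/; /f/ → [x] before /g/; /f/ → [s] before /t/; /ʐ/ → [z] before /t/. In each pair only place changes, matching the following consonant, while manner and voice stay constant.
/ʒ/ is a voiced postalveolar fricative. The following trigger /q/ is uvular, so /ʒ/ must become uvular as well.
Changing only its place to uvular gives [ʁ] — the voiced uvular fricative.

[nʊʁqi]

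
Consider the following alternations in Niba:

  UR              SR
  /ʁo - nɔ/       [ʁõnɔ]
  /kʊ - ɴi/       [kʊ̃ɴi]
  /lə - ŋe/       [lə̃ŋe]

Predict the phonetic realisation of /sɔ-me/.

[sɔ̃me]

The data show regressive nasality assimilation (vowel nasalisation): /o/ → [õ] before /n/; /ʊ/ → [ʊ̃] before /ɴ/; /ə/ → [ə̃] before /ŋ/ — a vowel is nasalised by an immediately following nasal consonant.
/ɔ/ sits next to the nasal /m/ and is therefore nasalised to [ɔ̃].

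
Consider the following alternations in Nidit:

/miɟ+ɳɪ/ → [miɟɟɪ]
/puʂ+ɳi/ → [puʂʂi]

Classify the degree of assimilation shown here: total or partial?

Underlying /ɳ/ is realised as [ɟ] next to /ɟ/; /ɟ/ itself does not change.
The output [ɟ] is identical to the trigger /ɟ/ — every feature (place, manner, voicing) has been copied — so this is total assimilation.
The remaining alternation confirms this: /ɳ/ → [ʂ] after /ʂ/ — in each case the output is a copy of the preceding consonant.

total assimilation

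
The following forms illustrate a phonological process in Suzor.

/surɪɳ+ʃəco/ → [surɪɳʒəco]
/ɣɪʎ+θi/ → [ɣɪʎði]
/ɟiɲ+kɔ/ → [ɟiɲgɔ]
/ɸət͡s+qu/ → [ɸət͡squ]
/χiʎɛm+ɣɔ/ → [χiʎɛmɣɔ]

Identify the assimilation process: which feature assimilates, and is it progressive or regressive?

Comparing underlying and surface forms, /ʃ/ → [ʒ] is the alternation; the neighbouring /ɳ/ is constant.
/ʃ/ is voiceless while /ɳ/ is voiced; the output [ʒ] is voiced, matching the trigger — so the feature that spreads is voicing.
Place and manner are unchanged, so the assimilation is partial, not total.
The same holds elsewhere in the data: /θ/ → [ð] after /ʎ/ (voiceless → voiced, matching voiced); /k/ → [g] after /ɲ/ (voiceless → voiced, matching voiced) — only voicing changes, and always toward the preceding segment.
No alternation appears in [ɸət͡squ], [χiʎɛmɣɔ]: there the adjacent consonants already agree in voicing (/q/ and /t͡s/ are both voiceless; /ɣ/ and /m/ are both voiced), so these forms are consistent with the same rule.
Since the segment that changes follows the conditioning segment, the assimilation is progressive.

progressive voicing assimilation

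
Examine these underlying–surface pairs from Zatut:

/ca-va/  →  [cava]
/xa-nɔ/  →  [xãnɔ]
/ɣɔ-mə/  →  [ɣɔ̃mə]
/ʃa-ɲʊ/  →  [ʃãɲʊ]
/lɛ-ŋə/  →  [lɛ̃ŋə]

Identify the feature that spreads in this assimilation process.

The vowel /a/ surfaces as nasalised [ã] next to the following nasal /n/ — it has acquired the [+nasal] feature of its neighbour.
Likewise in the remaining data: /ɔ/ → [ɔ̃] before /m/; /a/ → [ã] before /ɲ/; /ɛ/ → [ɛ̃] before /ŋ/ — each time a vowel is nasalised next to a following nasal.
No change occurs in [cava] because the vowel at the boundary is adjacent to an oral consonant, not a nasal (/a/ next to /v/).

nasality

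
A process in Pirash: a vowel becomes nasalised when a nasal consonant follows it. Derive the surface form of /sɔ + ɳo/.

[sɔ̃ɳo]

The vowel /ɔ/ is adjacent to the following nasal /ɳ/, so it acquires [+nasal] and surfaces as [ɔ̃].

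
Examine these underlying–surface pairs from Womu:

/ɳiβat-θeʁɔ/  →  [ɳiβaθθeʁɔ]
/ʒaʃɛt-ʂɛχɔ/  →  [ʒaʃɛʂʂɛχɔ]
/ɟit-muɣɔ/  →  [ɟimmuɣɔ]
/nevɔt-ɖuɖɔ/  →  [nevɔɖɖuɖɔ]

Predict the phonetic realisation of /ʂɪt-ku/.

The data show regressive total assimilation (/t/ → [θ] before /θ/; /t/ → [ʂ] before /ʂ/; /t/ → [m] before /m/; /t/ → [ɖ] before /ɖ/): in every case the target segment becomes identical to its following neighbour, copying more than a single feature.
/t/ is the segment targeted by the rule; it sits immediately before /k/, so it assimilates completely and surfaces as [k].

[ʂɪkku]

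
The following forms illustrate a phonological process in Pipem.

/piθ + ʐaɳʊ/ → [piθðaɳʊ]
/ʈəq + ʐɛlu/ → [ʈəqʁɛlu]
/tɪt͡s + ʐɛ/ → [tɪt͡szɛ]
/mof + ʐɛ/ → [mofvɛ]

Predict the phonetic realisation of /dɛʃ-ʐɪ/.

[dɛʃʒɪ]

The data show progressive place assimilation: /ʐ/ → [ð] after /θ/; /ʐ/ → [ʁ] after /q/; /ʐ/ → [z] after /t͡s/; /ʐ/ → [v] after /f/. In each pair only place changes, matching the preceding consonant, while manner and voice stay constant.
/ʐ/ is a voiced retroflex fricative. The preceding trigger /ʃ/ is postalveolar, so /ʐ/ must become postalveolar as well.
The voiced postalveolar fricative is [ʒ], so /ʐ/ → [ʒ].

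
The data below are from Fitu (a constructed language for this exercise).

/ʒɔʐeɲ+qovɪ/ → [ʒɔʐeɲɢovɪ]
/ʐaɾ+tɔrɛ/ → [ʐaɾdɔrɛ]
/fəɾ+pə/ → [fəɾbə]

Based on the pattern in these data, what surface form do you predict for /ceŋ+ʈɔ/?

[ceŋɖɔ]

The data show progressive voicing assimilation: /q/ → [ɢ] after /ɲ/; /t/ → [d] after /ɾ/; /p/ → [b] after /ɾ/. In each pair only voicing changes, matching the preceding consonant, while place and manner stay constant.
The rule targets /ʈ/ (voiceless retroflex stop), which sits after the trigger /ŋ/ (voiced).
The voiced retroflex stop is [ɖ], so /ʈ/ → [ɖ].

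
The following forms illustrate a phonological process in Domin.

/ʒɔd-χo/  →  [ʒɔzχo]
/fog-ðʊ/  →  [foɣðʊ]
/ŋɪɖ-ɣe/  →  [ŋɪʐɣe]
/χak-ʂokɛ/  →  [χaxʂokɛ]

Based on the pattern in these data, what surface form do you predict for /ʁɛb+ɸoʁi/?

[ʁɛβɸoʁi]

The data show regressive manner assimilation: /d/ → [z] before /χ/; /g/ → [ɣ] before /ð/; /ɖ/ → [ʐ] before /ɣ/; /k/ → [x] before /ʂ/. In each pair only manner changes, matching the following consonant, while place and voice stay constant.
/b/ is a voiced bilabial stop. The following trigger /ɸ/ is a fricative, so /b/ must become a fricative as well.
Changing only its manner to fricative gives [β] — the voiced bilabial fricative.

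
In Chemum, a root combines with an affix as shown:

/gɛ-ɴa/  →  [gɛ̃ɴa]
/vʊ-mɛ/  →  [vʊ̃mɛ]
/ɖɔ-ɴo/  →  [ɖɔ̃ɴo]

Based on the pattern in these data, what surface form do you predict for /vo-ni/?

[võni]

The data show regressive nasality assimilation (vowel nasalisation): /ɛ/ → [ɛ̃] before /ɴ/; /ʊ/ → [ʊ̃] before /m/; /ɔ/ → [ɔ̃] before /ɴ/ — a vowel is nasalised by an immediately following nasal consonant.
/o/ sits next to the nasal /n/ and is therefore nasalised to [õ].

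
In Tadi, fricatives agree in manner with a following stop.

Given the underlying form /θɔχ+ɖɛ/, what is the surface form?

[θɔqɖɛ]

The rule targets /χ/ (voiceless uvular fricative), which sits before the trigger /ɖ/ (stop).
The voiceless uvular stop is [q], so /χ/ → [q].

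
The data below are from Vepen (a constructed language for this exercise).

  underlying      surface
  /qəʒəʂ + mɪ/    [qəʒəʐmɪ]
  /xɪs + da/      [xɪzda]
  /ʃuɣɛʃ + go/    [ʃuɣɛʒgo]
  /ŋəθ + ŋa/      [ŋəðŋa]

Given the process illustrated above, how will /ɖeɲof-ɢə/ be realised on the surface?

The data show regressive voicing assimilation: /ʂ/ → [ʐ] before /m/; /s/ → [z] before /d/; /ʃ/ → [ʒ] before /g/; /θ/ → [ð] before /ŋ/. In each pair only voicing changes, matching the following consonant, while place and manner stay constant.
/f/ is a voiceless labiodental fricative. The following trigger /ɢ/ is voiced, so /f/ must become voiced as well.
Changing only its voicing to voiced gives [v] — the voiced labiodental fricative.

[ɖeɲovɢə]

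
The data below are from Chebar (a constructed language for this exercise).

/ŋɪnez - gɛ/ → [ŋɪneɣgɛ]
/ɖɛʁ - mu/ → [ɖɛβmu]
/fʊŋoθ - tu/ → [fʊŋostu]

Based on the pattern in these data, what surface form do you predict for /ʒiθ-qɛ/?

[ʒiχqɛ]

The data show regressive place assimilation: /z/ → [ɣ] before /g/; /ʁ/ → [β] before /m/; /θ/ → [s] before /t/. In each pair only place changes, matching the following consonant, while manner and voice stay constant.
/θ/ is a voiceless dental fricative. The following trigger /q/ is uvular, so /θ/ must become uvular as well.
A voiceless uvular fricative is [χ], so the surface segment is [χ].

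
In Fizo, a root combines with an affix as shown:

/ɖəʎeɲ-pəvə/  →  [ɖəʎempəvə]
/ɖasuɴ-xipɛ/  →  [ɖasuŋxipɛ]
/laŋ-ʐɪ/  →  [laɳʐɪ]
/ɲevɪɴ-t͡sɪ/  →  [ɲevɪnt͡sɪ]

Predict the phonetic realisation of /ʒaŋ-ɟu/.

[ʒaɲɟu]

The data show regressive place assimilation: /ɲ/ → [m] before /p/; /ɴ/ → [ŋ] before /x/; /ŋ/ → [ɳ] before /ʐ/; /ɴ/ → [n] before /t͡s/. In each pair only place changes, matching the following consonant, while manner and voice stay constant.
The rule targets /ŋ/ (voiced velar nasal), which sits before the trigger /ɟ/ (palatal).
A voiced palatal nasal is [ɲ], so the surface segment is [ɲ].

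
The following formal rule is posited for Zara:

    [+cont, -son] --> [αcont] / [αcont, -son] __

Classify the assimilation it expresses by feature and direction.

The rule copies [cont] (continuancy) from the environment onto the target fricatives; since [±cont] encodes the stop/fricative manner contrast, the assimilating dimension is manner.
The conditioning segment sits to the left of the focus bar, meaning the trigger precedes the segment that changes — progressive assimilation.

progressive manner assimilation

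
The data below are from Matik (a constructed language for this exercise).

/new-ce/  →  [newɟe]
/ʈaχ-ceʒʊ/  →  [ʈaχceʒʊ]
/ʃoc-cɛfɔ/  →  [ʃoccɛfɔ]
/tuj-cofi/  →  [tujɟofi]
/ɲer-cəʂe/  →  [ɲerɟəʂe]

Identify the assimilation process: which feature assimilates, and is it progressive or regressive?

progressive voicing assimilation

The segment that alternates is /c/, which surfaces as [ɟ] when adjacent to /w/.
/c/ is voiceless while /w/ is voiced; the output [ɟ] is voiced, matching the trigger — so the feature that spreads is voicing.
Place and manner are unchanged, so the assimilation is partial, not total.
The other alternating forms pattern the same way: /c/ → [ɟ] after /j/ (voiceless → voiced, matching voiced); /c/ → [ɟ] after /r/ (voiceless → voiced, matching voiced) — only voicing changes, and always toward the preceding segment.
Nothing changes in [ʈaχceʒʊ], [ʃoccɛfɔ]: there the adjacent consonants already agree in voicing (/c/ and /χ/ are both voiceless; /c/ and /c/ are both voiceless), so these forms are consistent with the same rule.
The trigger is the preceding segment, so the direction is progressive (perseverative).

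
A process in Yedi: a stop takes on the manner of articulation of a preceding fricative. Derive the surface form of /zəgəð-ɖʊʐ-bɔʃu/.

/ɖ/ is a voiced retroflex stop. The preceding trigger /ð/ is a fricative, so /ɖ/ must become a fricative as well.
The voiced retroflex fricative is [ʐ], so /ɖ/ → [ʐ].
At the second juncture, /b/ likewise becomes [β] adjacent to /ʐ/.

[zəgəðʐʊʐβɔʃu]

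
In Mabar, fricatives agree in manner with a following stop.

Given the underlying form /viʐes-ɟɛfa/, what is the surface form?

[viʐetɟɛfa]

The rule targets /s/ (voiceless alveolar fricative), which sits before the trigger /ɟ/ (stop).
The voiceless alveolar stop is [t], so /s/ → [t].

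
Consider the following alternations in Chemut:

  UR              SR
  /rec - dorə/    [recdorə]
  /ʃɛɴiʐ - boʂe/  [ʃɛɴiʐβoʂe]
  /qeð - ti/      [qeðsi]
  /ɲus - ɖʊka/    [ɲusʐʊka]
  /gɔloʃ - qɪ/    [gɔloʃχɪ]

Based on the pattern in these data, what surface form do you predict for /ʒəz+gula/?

[ʒəzɣula]

The data show progressive manner assimilation: /b/ → [β] after /ʐ/; /t/ → [s] after /ð/; /ɖ/ → [ʐ] after /s/; /q/ → [χ] after /ʃ/. In each pair only manner changes, matching the preceding consonant, while place and voice stay constant.
No alternation appears in [recdorə]: there the adjacent consonants already agree in manner (/d/ and /c/ are both stops), so this form is consistent with the same rule.
/g/ is a voiced velar stop. The preceding trigger /z/ is a fricative, so /g/ must become a fricative as well.
A voiced velar fricative is [ɣ], so the surface segment is [ɣ].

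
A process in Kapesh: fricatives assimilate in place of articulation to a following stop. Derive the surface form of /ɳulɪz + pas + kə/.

[ɳulɪβpaxkə]

/z/ is a voiced alveolar fricative. The following trigger /p/ is bilabial, so /z/ must become bilabial as well.
Changing only its place to bilabial gives [β] — the voiced bilabial fricative.
The same rule applies at the second boundary: /s/ → [x] next to /k/.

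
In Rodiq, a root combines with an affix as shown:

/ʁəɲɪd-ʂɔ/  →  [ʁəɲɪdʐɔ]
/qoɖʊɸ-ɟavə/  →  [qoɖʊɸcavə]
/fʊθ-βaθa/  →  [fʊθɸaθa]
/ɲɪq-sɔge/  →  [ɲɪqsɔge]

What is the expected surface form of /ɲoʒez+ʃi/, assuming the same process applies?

[ɲoʒezʒi]

The data show progressive voicing assimilation: /ʂ/ → [ʐ] after /d/; /ɟ/ → [c] after /ɸ/; /β/ → [ɸ] after /θ/. In each pair only voicing changes, matching the preceding consonant, while place and manner stay constant.
Nothing changes in [ɲɪqsɔge]: there the adjacent consonants already agree in voicing (/s/ and /q/ are both voiceless), so this form is consistent with the same rule.
/ʃ/ is a voiceless postalveolar fricative. The preceding trigger /z/ is voiced, so /ʃ/ must become voiced as well.
A voiced postalveolar fricative is [ʒ], so the surface segment is [ʒ].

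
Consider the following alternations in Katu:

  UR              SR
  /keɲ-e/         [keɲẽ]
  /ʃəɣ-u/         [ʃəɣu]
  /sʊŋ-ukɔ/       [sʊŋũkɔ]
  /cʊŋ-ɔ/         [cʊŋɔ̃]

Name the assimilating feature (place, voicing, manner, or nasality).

The vowel /e/ surfaces as nasalised [ẽ] next to the preceding nasal /ɲ/ — it has acquired the [+nasal] feature of its neighbour.
Likewise in the remaining data: /u/ → [ũ] after /ŋ/; /ɔ/ → [ɔ̃] after /ŋ/ — each time a vowel is nasalised next to a preceding nasal.
No change occurs in [ʃəɣu] because the vowel at the boundary is adjacent to an oral consonant, not a nasal (/u/ next to /ɣ/).

nasality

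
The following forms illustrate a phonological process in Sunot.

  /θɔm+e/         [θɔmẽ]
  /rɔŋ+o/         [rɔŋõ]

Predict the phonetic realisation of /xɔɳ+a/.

The data show progressive nasality assimilation (vowel nasalisation): /e/ → [ẽ] after /m/; /o/ → [õ] after /ŋ/ — a vowel is nasalised by an immediately preceding nasal consonant.
/a/ sits next to the nasal /ɳ/ and is therefore nasalised to [ã].

[xɔɳã]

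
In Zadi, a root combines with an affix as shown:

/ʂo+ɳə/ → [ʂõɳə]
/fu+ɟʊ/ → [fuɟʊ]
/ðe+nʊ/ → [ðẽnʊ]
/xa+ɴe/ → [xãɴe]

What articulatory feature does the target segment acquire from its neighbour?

The vowel /o/ surfaces as nasalised [õ] next to the following nasal /ɳ/ — it has acquired the [+nasal] feature of its neighbour.
The other forms show the same pattern: /e/ → [ẽ] before /n/; /a/ → [ã] before /ɴ/ — each time a vowel is nasalised next to a following nasal.
No change occurs in [fuɟʊ] because the vowel at the boundary is adjacent to an oral consonant, not a nasal (/u/ next to /ɟ/).

nasality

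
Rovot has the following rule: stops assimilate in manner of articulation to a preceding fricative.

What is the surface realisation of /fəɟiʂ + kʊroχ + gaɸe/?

The rule targets /k/ (voiceless velar stop), which sits after the trigger /ʂ/ (fricative).
Changing only its manner to fricative gives [x] — the voiceless velar fricative.
The same rule applies at the second boundary: /g/ → [ɣ] next to /χ/.

[fəɟiʂxʊroχɣaɸe]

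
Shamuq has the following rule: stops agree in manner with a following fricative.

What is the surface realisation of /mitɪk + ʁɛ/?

[mitɪxʁɛ]

The rule targets /k/ (voiceless velar stop), which sits before the trigger /ʁ/ (fricative).
The voiceless velar fricative is [x], so /k/ → [x].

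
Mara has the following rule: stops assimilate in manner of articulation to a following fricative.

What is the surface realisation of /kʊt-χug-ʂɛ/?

The rule targets /t/ (voiceless alveolar stop), which sits before the trigger /χ/ (fricative).
A voiceless alveolar fricative is [s], so the surface segment is [s].
The same rule applies at the second boundary: /g/ → [ɣ] next to /ʂ/.

[kʊsχuɣʂɛ]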